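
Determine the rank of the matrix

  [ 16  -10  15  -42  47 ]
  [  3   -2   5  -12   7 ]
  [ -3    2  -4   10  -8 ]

rank = 3

R1 ← 1/16·R1
  [  1  -5/8  15/16  -21/8  47/16 ]
  [  3    -2      5    -12      7 ]
  [ -3     2     -4     10     -8 ]
R2 ← R2 − 3·R1
  [  1  -5/8  15/16  -21/8   47/16 ]
  [  0  -1/8  35/16  -33/8  -29/16 ]
  [ -3     2     -4     10      -8 ]
R3 ← R3 + 3·R1
  [ 1  -5/8   15/16  -21/8   47/16 ]
  [ 0  -1/8   35/16  -33/8  -29/16 ]
  [ 0   1/8  -19/16   17/8   13/16 ]
R2 ← -8·R2
  [ 1  -5/8   15/16  -21/8  47/16 ]
  [ 0     1   -35/2     33   29/2 ]
  [ 0   1/8  -19/16   17/8  13/16 ]
R3 ← R3 − 1/8·R2
  [ 1  -5/8  15/16  -21/8  47/16 ]
  [ 0     1  -35/2     33   29/2 ]
  [ 0     0      1     -2     -1 ]
R2 ← R2 + 35/2·R3
  [ 1  -5/8  15/16  -21/8  47/16 ]
  [ 0     1      0     -2     -3 ]
  [ 0     0      1     -2     -1 ]
R1 ← R1 − 15/16·R3
  [ 1  -5/8  0  -3/4  31/8 ]
  [ 0     1  0    -2    -3 ]
  [ 0     0  1    -2    -1 ]
R1 ← R1 + 5/8·R2
  [ 1  0  0  -2   2 ]
  [ 0  1  0  -2  -3 ]
  [ 0  0  1  -2  -1 ]
The reduced form has 3 nonzero rows.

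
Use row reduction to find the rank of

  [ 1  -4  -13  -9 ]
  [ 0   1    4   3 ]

rank = 2

R1 ← R1 + 4·R2
The reduced form has 2 nonzero rows.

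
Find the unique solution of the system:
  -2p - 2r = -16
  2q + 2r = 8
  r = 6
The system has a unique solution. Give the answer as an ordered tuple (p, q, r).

(2, -2, 6)

Form the augmented matrix and row-reduce:
  [ -2  0  -2  |  -16 ]
  [  0  2   2  |    8 ]
  [  0  0   1  |    6 ]
R1 → -1/2·R1
  [ 1  0  1  |  8 ]
  [ 0  2  2  |  8 ]
  [ 0  0  1  |  6 ]
R2 → 1/2·R2
  [ 1  0  1  |  8 ]
  [ 0  1  1  |  4 ]
  [ 0  0  1  |  6 ]
R2 → R2 − R3
  [ 1  0  1  |   8 ]
  [ 0  1  0  |  -2 ]
  [ 0  0  1  |   6 ]
R1 → R1 − R3
  [ 1  0  0  |   2 ]
  [ 0  1  0  |  -2 ]
  [ 0  0  1  |   6 ]
Reading off the last column: p = 2, q = -2, r = 6.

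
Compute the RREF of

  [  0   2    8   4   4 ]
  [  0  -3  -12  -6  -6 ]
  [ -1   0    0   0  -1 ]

Swap R1 and R3.
  [ -1   0    0   0  -1 ]
  [  0  -3  -12  -6  -6 ]
  [  0   2    8   4   4 ]
Multiply R1 by -1.
  [ 1   0    0   0   1 ]
  [ 0  -3  -12  -6  -6 ]
  [ 0   2    8   4   4 ]
Multiply R2 by -1/3.
  [ 1  0  0  0  1 ]
  [ 0  1  4  2  2 ]
  [ 0  2  8  4  4 ]
Subtract 2 times R2 from R3.
  [ 1  0  0  0  1 ]
  [ 0  1  4  2  2 ]
  [ 0  0  0  0  0 ]

[[1, 0, 0, 0, 1], [0, 1, 4, 2, 2], [0, 0, 0, 0, 0]]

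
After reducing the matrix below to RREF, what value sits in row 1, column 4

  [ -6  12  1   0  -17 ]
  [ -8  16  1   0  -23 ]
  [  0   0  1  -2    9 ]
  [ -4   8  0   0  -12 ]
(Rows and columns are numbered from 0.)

R1 := -1/6·R1
  [  1  -2  -1/6   0  17/6 ]
  [ -8  16     1   0   -23 ]
  [  0   0     1  -2     9 ]
  [ -4   8     0   0   -12 ]
R2 := R2 + 8·R1
  [  1  -2  -1/6   0  17/6 ]
  [  0   0  -1/3   0  -1/3 ]
  [  0   0     1  -2     9 ]
  [ -4   8     0   0   -12 ]
R4 := R4 + 4·R1
  [ 1  -2  -1/6   0  17/6 ]
  [ 0   0  -1/3   0  -1/3 ]
  [ 0   0     1  -2     9 ]
  [ 0   0  -2/3   0  -2/3 ]
R2 := -3·R2
  [ 1  -2  -1/6   0  17/6 ]
  [ 0   0     1   0     1 ]
  [ 0   0     1  -2     9 ]
  [ 0   0  -2/3   0  -2/3 ]
R3 := R3 − R2
  [ 1  -2  -1/6   0  17/6 ]
  [ 0   0     1   0     1 ]
  [ 0   0     0  -2     8 ]
  [ 0   0  -2/3   0  -2/3 ]
R4 := R4 + 2/3·R2
  [ 1  -2  -1/6   0  17/6 ]
  [ 0   0     1   0     1 ]
  [ 0   0     0  -2     8 ]
  [ 0   0     0   0     0 ]
R3 := -1/2·R3
  [ 1  -2  -1/6  0  17/6 ]
  [ 0   0     1  0     1 ]
  [ 0   0     0  1    -4 ]
  [ 0   0     0  0     0 ]
R1 := R1 + 1/6·R2
  [ 1  -2  0  0   3 ]
  [ 0   0  1  0   1 ]
  [ 0   0  0  1  -4 ]
  [ 0   0  0  0   0 ]

1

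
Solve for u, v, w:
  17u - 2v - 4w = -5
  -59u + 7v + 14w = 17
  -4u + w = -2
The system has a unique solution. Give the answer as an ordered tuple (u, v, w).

(-1, 6, -6)

Form the augmented matrix and row-reduce:
  [  17  -2  -4  |  -5 ]
  [ -59   7  14  |  17 ]
  [  -4   0   1  |  -2 ]
ρ1 := 1/17·ρ1
ρ2 := ρ2 + 59·ρ1
ρ3 := ρ3 + 4·ρ1
ρ2 := 17·ρ2
ρ3 := ρ3 + 8/17·ρ2
ρ2 := ρ2 − 2·ρ3
ρ1 := ρ1 + 4/17·ρ3
ρ1 := ρ1 + 2/17·ρ2
Reading off the last column: u = -1, v = 6, w = -6.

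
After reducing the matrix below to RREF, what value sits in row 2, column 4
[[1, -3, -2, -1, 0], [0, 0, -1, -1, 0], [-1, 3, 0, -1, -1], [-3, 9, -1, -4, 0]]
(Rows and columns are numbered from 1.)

1

R3 := R3 + R1
  [  1  -3  -2  -1   0 ]
  [  0   0  -1  -1   0 ]
  [  0   0  -2  -2  -1 ]
  [ -3   9  -1  -4   0 ]
R4 := R4 + 3·R1
  [ 1  -3  -2  -1   0 ]
  [ 0   0  -1  -1   0 ]
  [ 0   0  -2  -2  -1 ]
  [ 0   0  -7  -7   0 ]
R2 := -1·R2
  [ 1  -3  -2  -1   0 ]
  [ 0   0   1   1   0 ]
  [ 0   0  -2  -2  -1 ]
  [ 0   0  -7  -7   0 ]
R3 := R3 + 2·R2
  [ 1  -3  -2  -1   0 ]
  [ 0   0   1   1   0 ]
  [ 0   0   0   0  -1 ]
  [ 0   0  -7  -7   0 ]
R4 := R4 + 7·R2
  [ 1  -3  -2  -1   0 ]
  [ 0   0   1   1   0 ]
  [ 0   0   0   0  -1 ]
  [ 0   0   0   0   0 ]
R3 := -1·R3
  [ 1  -3  -2  -1  0 ]
  [ 0   0   1   1  0 ]
  [ 0   0   0   0  1 ]
  [ 0   0   0   0  0 ]
R1 := R1 + 2·R2
  [ 1  -3  0  1  0 ]
  [ 0   0  1  1  0 ]
  [ 0   0  0  0  1 ]
  [ 0   0  0  0  0 ]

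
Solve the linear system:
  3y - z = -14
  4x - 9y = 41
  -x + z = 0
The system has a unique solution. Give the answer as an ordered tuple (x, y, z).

Form the augmented matrix and row-reduce:
  [  0   3  -1  |  -14 ]
  [  4  -9   0  |   41 ]
  [ -1   0   1  |    0 ]
ρ1 <=> ρ2
  [  4  -9   0  |   41 ]
  [  0   3  -1  |  -14 ]
  [ -1   0   1  |    0 ]
ρ1 := 1/4·ρ1
  [  1  -9/4   0  |  41/4 ]
  [  0     3  -1  |   -14 ]
  [ -1     0   1  |     0 ]
ρ3 := ρ3 + ρ1
  [ 1  -9/4   0  |  41/4 ]
  [ 0     3  -1  |   -14 ]
  [ 0  -9/4   1  |  41/4 ]
ρ2 := 1/3·ρ2
  [ 1  -9/4     0  |   41/4 ]
  [ 0     1  -1/3  |  -14/3 ]
  [ 0  -9/4     1  |   41/4 ]
ρ3 := ρ3 + 9/4·ρ2
  [ 1  -9/4     0  |   41/4 ]
  [ 0     1  -1/3  |  -14/3 ]
  [ 0     0   1/4  |   -1/4 ]
ρ3 := 4·ρ3
  [ 1  -9/4     0  |   41/4 ]
  [ 0     1  -1/3  |  -14/3 ]
  [ 0     0     1  |     -1 ]
ρ2 := ρ2 + 1/3·ρ3
  [ 1  -9/4  0  |  41/4 ]
  [ 0     1  0  |    -5 ]
  [ 0     0  1  |    -1 ]
ρ1 := ρ1 + 9/4·ρ2
  [ 1  0  0  |  -1 ]
  [ 0  1  0  |  -5 ]
  [ 0  0  1  |  -1 ]
Reading off the last column: x = -1, y = -5, z = -1.

(-1, -5, -1)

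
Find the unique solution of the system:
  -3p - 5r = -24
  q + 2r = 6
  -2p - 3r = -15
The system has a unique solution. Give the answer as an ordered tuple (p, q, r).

(3, 0, 3)

Form the augmented matrix and row-reduce:
  [ -3  0  -5  |  -24 ]
  [  0  1   2  |    6 ]
  [ -2  0  -3  |  -15 ]
Multiply r1 by -1/3.
  [  1  0  5/3  |    8 ]
  [  0  1    2  |    6 ]
  [ -2  0   -3  |  -15 ]
Add 2 times r1 to r3.
  [ 1  0  5/3  |  8 ]
  [ 0  1    2  |  6 ]
  [ 0  0  1/3  |  1 ]
Multiply r3 by 3.
  [ 1  0  5/3  |  8 ]
  [ 0  1    2  |  6 ]
  [ 0  0    1  |  3 ]
Subtract 2 times r3 from r2.
  [ 1  0  5/3  |  8 ]
  [ 0  1    0  |  0 ]
  [ 0  0    1  |  3 ]
Subtract 5/3 times r3 from r1.
  [ 1  0  0  |  3 ]
  [ 0  1  0  |  0 ]
  [ 0  0  1  |  3 ]
Reading off the last column: p = 3, q = 0, r = 3.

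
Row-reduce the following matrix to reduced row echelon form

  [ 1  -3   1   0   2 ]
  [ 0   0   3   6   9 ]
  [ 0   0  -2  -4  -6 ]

[[1, -3, 0, -2, -1], [0, 0, 1, 2, 3], [0, 0, 0, 0, 0]]

Multiply ρ2 by 1/3.
  [ 1  -3   1   0   2 ]
  [ 0   0   1   2   3 ]
  [ 0   0  -2  -4  -6 ]
Add 2 times ρ2 to ρ3.
  [ 1  -3  1  0  2 ]
  [ 0   0  1  2  3 ]
  [ 0   0  0  0  0 ]
Subtract ρ2 from ρ1.
  [ 1  -3  0  -2  -1 ]
  [ 0   0  1   2   3 ]
  [ 0   0  0   0   0 ]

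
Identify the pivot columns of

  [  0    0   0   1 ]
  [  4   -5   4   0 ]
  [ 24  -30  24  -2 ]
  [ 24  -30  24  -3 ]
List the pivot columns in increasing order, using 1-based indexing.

1, 4

ρ1 <=> ρ2
  [  4   -5   4   0 ]
  [  0    0   0   1 ]
  [ 24  -30  24  -2 ]
  [ 24  -30  24  -3 ]
ρ1 := 1/4·ρ1
  [  1  -5/4   1   0 ]
  [  0     0   0   1 ]
  [ 24   -30  24  -2 ]
  [ 24   -30  24  -3 ]
ρ3 := ρ3 − 24·ρ1
  [  1  -5/4   1   0 ]
  [  0     0   0   1 ]
  [  0     0   0  -2 ]
  [ 24   -30  24  -3 ]
ρ4 := ρ4 − 24·ρ1
  [ 1  -5/4  1   0 ]
  [ 0     0  0   1 ]
  [ 0     0  0  -2 ]
  [ 0     0  0  -3 ]
ρ3 := ρ3 + 2·ρ2
  [ 1  -5/4  1   0 ]
  [ 0     0  0   1 ]
  [ 0     0  0   0 ]
  [ 0     0  0  -3 ]
ρ4 := ρ4 + 3·ρ2
  [ 1  -5/4  1  0 ]
  [ 0     0  0  1 ]
  [ 0     0  0  0 ]
  [ 0     0  0  0 ]
Pivot columns are the columns containing a leading 1.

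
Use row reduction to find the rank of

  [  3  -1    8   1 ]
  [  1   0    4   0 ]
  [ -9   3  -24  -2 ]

ρ1 ← 1/3·ρ1
  [  1  -1/3  8/3  1/3 ]
  [  1     0    4    0 ]
  [ -9     3  -24   -2 ]
ρ2 ← ρ2 − ρ1
  [  1  -1/3  8/3   1/3 ]
  [  0   1/3  4/3  -1/3 ]
  [ -9     3  -24    -2 ]
ρ3 ← ρ3 + 9·ρ1
  [ 1  -1/3  8/3   1/3 ]
  [ 0   1/3  4/3  -1/3 ]
  [ 0     0    0     1 ]
ρ2 ← 3·ρ2
  [ 1  -1/3  8/3  1/3 ]
  [ 0     1    4   -1 ]
  [ 0     0    0    1 ]
ρ2 ← ρ2 + ρ3
  [ 1  -1/3  8/3  1/3 ]
  [ 0     1    4    0 ]
  [ 0     0    0    1 ]
ρ1 ← ρ1 − 1/3·ρ3
  [ 1  -1/3  8/3  0 ]
  [ 0     1    4  0 ]
  [ 0     0    0  1 ]
ρ1 ← ρ1 + 1/3·ρ2
  [ 1  0  4  0 ]
  [ 0  1  4  0 ]
  [ 0  0  0  1 ]
The reduced form has 3 nonzero rows.

rank = 3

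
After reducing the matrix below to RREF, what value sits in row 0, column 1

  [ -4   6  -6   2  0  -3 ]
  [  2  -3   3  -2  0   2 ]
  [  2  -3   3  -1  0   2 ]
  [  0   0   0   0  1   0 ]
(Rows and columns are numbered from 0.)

R1 → -1/4·R1
  [ 1  -3/2  3/2  -1/2  0  3/4 ]
  [ 2    -3    3    -2  0    2 ]
  [ 2    -3    3    -1  0    2 ]
  [ 0     0    0     0  1    0 ]
R2 → R2 − 2·R1
  [ 1  -3/2  3/2  -1/2  0  3/4 ]
  [ 0     0    0    -1  0  1/2 ]
  [ 2    -3    3    -1  0    2 ]
  [ 0     0    0     0  1    0 ]
R3 → R3 − 2·R1
  [ 1  -3/2  3/2  -1/2  0  3/4 ]
  [ 0     0    0    -1  0  1/2 ]
  [ 0     0    0     0  0  1/2 ]
  [ 0     0    0     0  1    0 ]
R2 → -1·R2
  [ 1  -3/2  3/2  -1/2  0   3/4 ]
  [ 0     0    0     1  0  -1/2 ]
  [ 0     0    0     0  0   1/2 ]
  [ 0     0    0     0  1     0 ]
R3 <=> R4
  [ 1  -3/2  3/2  -1/2  0   3/4 ]
  [ 0     0    0     1  0  -1/2 ]
  [ 0     0    0     0  1     0 ]
  [ 0     0    0     0  0   1/2 ]
R4 → 2·R4
  [ 1  -3/2  3/2  -1/2  0   3/4 ]
  [ 0     0    0     1  0  -1/2 ]
  [ 0     0    0     0  1     0 ]
  [ 0     0    0     0  0     1 ]
R2 → R2 + 1/2·R4
  [ 1  -3/2  3/2  -1/2  0  3/4 ]
  [ 0     0    0     1  0    0 ]
  [ 0     0    0     0  1    0 ]
  [ 0     0    0     0  0    1 ]
R1 → R1 − 3/4·R4
  [ 1  -3/2  3/2  -1/2  0  0 ]
  [ 0     0    0     1  0  0 ]
  [ 0     0    0     0  1  0 ]
  [ 0     0    0     0  0  1 ]
R1 → R1 + 1/2·R2
  [ 1  -3/2  3/2  0  0  0 ]
  [ 0     0    0  1  0  0 ]
  [ 0     0    0  0  1  0 ]
  [ 0     0    0  0  0  1 ]

-3/2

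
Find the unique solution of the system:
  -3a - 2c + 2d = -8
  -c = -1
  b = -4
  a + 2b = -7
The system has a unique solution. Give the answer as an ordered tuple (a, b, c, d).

Form the augmented matrix and row-reduce:
  [ -3  0  -2  2  |  -8 ]
  [  0  0  -1  0  |  -1 ]
  [  0  1   0  0  |  -4 ]
  [  1  2   0  0  |  -7 ]
Multiply R1 by -1/3.
  [ 1  0  2/3  -2/3  |  8/3 ]
  [ 0  0   -1     0  |   -1 ]
  [ 0  1    0     0  |   -4 ]
  [ 1  2    0     0  |   -7 ]
Subtract R1 from R4.
  [ 1  0   2/3  -2/3  |    8/3 ]
  [ 0  0    -1     0  |     -1 ]
  [ 0  1     0     0  |     -4 ]
  [ 0  2  -2/3   2/3  |  -29/3 ]
Swap R2 and R3.
  [ 1  0   2/3  -2/3  |    8/3 ]
  [ 0  1     0     0  |     -4 ]
  [ 0  0    -1     0  |     -1 ]
  [ 0  2  -2/3   2/3  |  -29/3 ]
Subtract 2 times R2 from R4.
  [ 1  0   2/3  -2/3  |   8/3 ]
  [ 0  1     0     0  |    -4 ]
  [ 0  0    -1     0  |    -1 ]
  [ 0  0  -2/3   2/3  |  -5/3 ]
Multiply R3 by -1.
  [ 1  0   2/3  -2/3  |   8/3 ]
  [ 0  1     0     0  |    -4 ]
  [ 0  0     1     0  |     1 ]
  [ 0  0  -2/3   2/3  |  -5/3 ]
Add 2/3 times R3 to R4.
  [ 1  0  2/3  -2/3  |  8/3 ]
  [ 0  1    0     0  |   -4 ]
  [ 0  0    1     0  |    1 ]
  [ 0  0    0   2/3  |   -1 ]
Multiply R4 by 3/2.
  [ 1  0  2/3  -2/3  |   8/3 ]
  [ 0  1    0     0  |    -4 ]
  [ 0  0    1     0  |     1 ]
  [ 0  0    0     1  |  -3/2 ]
Add 2/3 times R4 to R1.
  [ 1  0  2/3  0  |   5/3 ]
  [ 0  1    0  0  |    -4 ]
  [ 0  0    1  0  |     1 ]
  [ 0  0    0  1  |  -3/2 ]
Subtract 2/3 times R3 from R1.
  [ 1  0  0  0  |     1 ]
  [ 0  1  0  0  |    -4 ]
  [ 0  0  1  0  |     1 ]
  [ 0  0  0  1  |  -3/2 ]
Reading off the last column: a = 1, b = -4, c = 1, d = -3/2.

(1, -4, 1, -3/2)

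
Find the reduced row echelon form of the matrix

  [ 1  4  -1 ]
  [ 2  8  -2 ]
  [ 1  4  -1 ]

[[1, 4, -1], [0, 0, 0], [0, 0, 0]]

r2 -> r2 − 2·r1
r3 -> r3 − r1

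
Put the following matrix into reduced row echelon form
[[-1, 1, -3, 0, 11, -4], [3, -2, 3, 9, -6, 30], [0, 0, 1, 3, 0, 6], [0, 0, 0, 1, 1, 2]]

R1 → -1·R1
R2 → R2 − 3·R1
R3 → R3 − 3·R4
R2 → R2 − 9·R4
R2 → R2 + 6·R3
R1 → R1 − 3·R3
R1 → R1 + R2

[[1, 0, 0, 0, -2, 4], [0, 1, 0, 0, 0, 0], [0, 0, 1, 0, -3, 0], [0, 0, 0, 1, 1, 2]]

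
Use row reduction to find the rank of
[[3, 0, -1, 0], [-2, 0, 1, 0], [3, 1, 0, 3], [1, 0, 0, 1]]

rank = 4

r1 -> 1/3·r1
  [  1  0  -1/3  0 ]
  [ -2  0     1  0 ]
  [  3  1     0  3 ]
  [  1  0     0  1 ]
r2 -> r2 + 2·r1
  [ 1  0  -1/3  0 ]
  [ 0  0   1/3  0 ]
  [ 3  1     0  3 ]
  [ 1  0     0  1 ]
r3 -> r3 − 3·r1
  [ 1  0  -1/3  0 ]
  [ 0  0   1/3  0 ]
  [ 0  1     1  3 ]
  [ 1  0     0  1 ]
r4 -> r4 − r1
  [ 1  0  -1/3  0 ]
  [ 0  0   1/3  0 ]
  [ 0  1     1  3 ]
  [ 0  0   1/3  1 ]
r2 ↔ r3
  [ 1  0  -1/3  0 ]
  [ 0  1     1  3 ]
  [ 0  0   1/3  0 ]
  [ 0  0   1/3  1 ]
r3 -> 3·r3
  [ 1  0  -1/3  0 ]
  [ 0  1     1  3 ]
  [ 0  0     1  0 ]
  [ 0  0   1/3  1 ]
r4 -> r4 − 1/3·r3
  [ 1  0  -1/3  0 ]
  [ 0  1     1  3 ]
  [ 0  0     1  0 ]
  [ 0  0     0  1 ]
r2 -> r2 − 3·r4
  [ 1  0  -1/3  0 ]
  [ 0  1     1  0 ]
  [ 0  0     1  0 ]
  [ 0  0     0  1 ]
r2 -> r2 − r3
  [ 1  0  -1/3  0 ]
  [ 0  1     0  0 ]
  [ 0  0     1  0 ]
  [ 0  0     0  1 ]
r1 -> r1 + 1/3·r3
  [ 1  0  0  0 ]
  [ 0  1  0  0 ]
  [ 0  0  1  0 ]
  [ 0  0  0  1 ]
The reduced form has 4 nonzero rows.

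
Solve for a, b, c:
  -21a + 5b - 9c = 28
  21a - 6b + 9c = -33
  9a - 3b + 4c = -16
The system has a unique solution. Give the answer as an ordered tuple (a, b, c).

(-1, 5, 2)

Form the augmented matrix and row-reduce:
  [ -21   5  -9  |   28 ]
  [  21  -6   9  |  -33 ]
  [   9  -3   4  |  -16 ]
R1 -> -1/21·R1
  [  1  -5/21  3/7  |  -4/3 ]
  [ 21     -6    9  |   -33 ]
  [  9     -3    4  |   -16 ]
R2 -> R2 − 21·R1
  [ 1  -5/21  3/7  |  -4/3 ]
  [ 0     -1    0  |    -5 ]
  [ 9     -3    4  |   -16 ]
R3 -> R3 − 9·R1
  [ 1  -5/21  3/7  |  -4/3 ]
  [ 0     -1    0  |    -5 ]
  [ 0   -6/7  1/7  |    -4 ]
R2 -> -1·R2
  [ 1  -5/21  3/7  |  -4/3 ]
  [ 0      1    0  |     5 ]
  [ 0   -6/7  1/7  |    -4 ]
R3 -> R3 + 6/7·R2
  [ 1  -5/21  3/7  |  -4/3 ]
  [ 0      1    0  |     5 ]
  [ 0      0  1/7  |   2/7 ]
R3 -> 7·R3
  [ 1  -5/21  3/7  |  -4/3 ]
  [ 0      1    0  |     5 ]
  [ 0      0    1  |     2 ]
R1 -> R1 − 3/7·R3
  [ 1  -5/21  0  |  -46/21 ]
  [ 0      1  0  |       5 ]
  [ 0      0  1  |       2 ]
R1 -> R1 + 5/21·R2
  [ 1  0  0  |  -1 ]
  [ 0  1  0  |   5 ]
  [ 0  0  1  |   2 ]
Reading off the last column: a = -1, b = 5, c = 2.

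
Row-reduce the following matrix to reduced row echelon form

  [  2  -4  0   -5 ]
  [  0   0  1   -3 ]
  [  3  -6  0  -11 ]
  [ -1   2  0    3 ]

[[1, -2, 0, 0], [0, 0, 1, 0], [0, 0, 0, 1], [0, 0, 0, 0]]

r1 := 1/2·r1
r3 := r3 − 3·r1
r4 := r4 + r1
r3 := -2/7·r3
r4 := r4 − 1/2·r3
r2 := r2 + 3·r3
r1 := r1 + 5/2·r3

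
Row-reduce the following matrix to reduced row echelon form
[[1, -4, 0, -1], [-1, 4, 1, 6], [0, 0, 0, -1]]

[[1, -4, 0, 0], [0, 0, 1, 0], [0, 0, 0, 1]]

r2 := r2 + r1
  [ 1  -4  0  -1 ]
  [ 0   0  1   5 ]
  [ 0   0  0  -1 ]
r3 := -1·r3
  [ 1  -4  0  -1 ]
  [ 0   0  1   5 ]
  [ 0   0  0   1 ]
r2 := r2 − 5·r3
  [ 1  -4  0  -1 ]
  [ 0   0  1   0 ]
  [ 0   0  0   1 ]
r1 := r1 + r3
  [ 1  -4  0  0 ]
  [ 0   0  1  0 ]
  [ 0   0  0  1 ]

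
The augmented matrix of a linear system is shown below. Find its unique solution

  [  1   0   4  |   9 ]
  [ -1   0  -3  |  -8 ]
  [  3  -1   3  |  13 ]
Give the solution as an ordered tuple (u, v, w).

(5, 5, 1)

R2 -> R2 + R1
R3 -> R3 − 3·R1
R2 <=> R3
R2 -> -1·R2
R2 -> R2 − 9·R3
R1 -> R1 − 4·R3
Reading off the last column: u = 5, v = 5, w = 1.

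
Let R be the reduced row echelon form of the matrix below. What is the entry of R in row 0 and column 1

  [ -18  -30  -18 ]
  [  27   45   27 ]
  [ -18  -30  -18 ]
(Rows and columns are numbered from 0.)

5/3

ρ1 -> -1/18·ρ1
ρ2 -> ρ2 − 27·ρ1
ρ3 -> ρ3 + 18·ρ1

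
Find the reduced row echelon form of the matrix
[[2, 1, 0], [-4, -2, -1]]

ρ1 -> 1/2·ρ1
  [  1  1/2   0 ]
  [ -4   -2  -1 ]
ρ2 -> ρ2 + 4·ρ1
  [ 1  1/2   0 ]
  [ 0    0  -1 ]
ρ2 -> -1·ρ2
  [ 1  1/2  0 ]
  [ 0    0  1 ]

[[1, 1/2, 0], [0, 0, 1]]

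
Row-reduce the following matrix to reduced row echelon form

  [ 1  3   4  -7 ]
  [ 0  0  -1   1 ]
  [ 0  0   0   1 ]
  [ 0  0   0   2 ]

R2 ← -1·R2
  [ 1  3  4  -7 ]
  [ 0  0  1  -1 ]
  [ 0  0  0   1 ]
  [ 0  0  0   2 ]
R4 ← R4 − 2·R3
  [ 1  3  4  -7 ]
  [ 0  0  1  -1 ]
  [ 0  0  0   1 ]
  [ 0  0  0   0 ]
R2 ← R2 + R3
  [ 1  3  4  -7 ]
  [ 0  0  1   0 ]
  [ 0  0  0   1 ]
  [ 0  0  0   0 ]
R1 ← R1 + 7·R3
  [ 1  3  4  0 ]
  [ 0  0  1  0 ]
  [ 0  0  0  1 ]
  [ 0  0  0  0 ]
R1 ← R1 − 4·R2
  [ 1  3  0  0 ]
  [ 0  0  1  0 ]
  [ 0  0  0  1 ]
  [ 0  0  0  0 ]

[[1, 3, 0, 0], [0, 0, 1, 0], [0, 0, 0, 1], [0, 0, 0, 0]]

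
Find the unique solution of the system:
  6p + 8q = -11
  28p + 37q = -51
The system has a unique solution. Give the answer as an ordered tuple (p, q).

(-1/2, -1)

Form the augmented matrix and row-reduce:
  [  6   8  |  -11 ]
  [ 28  37  |  -51 ]
R1 → 1/6·R1
  [  1  4/3  |  -11/6 ]
  [ 28   37  |    -51 ]
R2 → R2 − 28·R1
  [ 1   4/3  |  -11/6 ]
  [ 0  -1/3  |    1/3 ]
R2 → -3·R2
  [ 1  4/3  |  -11/6 ]
  [ 0    1  |     -1 ]
R1 → R1 − 4/3·R2
  [ 1  0  |  -1/2 ]
  [ 0  1  |    -1 ]
Reading off the last column: p = -1/2, q = -1.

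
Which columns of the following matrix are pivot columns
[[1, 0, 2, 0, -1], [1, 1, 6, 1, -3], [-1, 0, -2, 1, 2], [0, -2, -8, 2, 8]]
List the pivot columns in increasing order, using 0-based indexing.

0, 1, 3

ρ2 := ρ2 − ρ1
  [  1   0   2  0  -1 ]
  [  0   1   4  1  -2 ]
  [ -1   0  -2  1   2 ]
  [  0  -2  -8  2   8 ]
ρ3 := ρ3 + ρ1
  [ 1   0   2  0  -1 ]
  [ 0   1   4  1  -2 ]
  [ 0   0   0  1   1 ]
  [ 0  -2  -8  2   8 ]
ρ4 := ρ4 + 2·ρ2
  [ 1  0  2  0  -1 ]
  [ 0  1  4  1  -2 ]
  [ 0  0  0  1   1 ]
  [ 0  0  0  4   4 ]
ρ4 := ρ4 − 4·ρ3
  [ 1  0  2  0  -1 ]
  [ 0  1  4  1  -2 ]
  [ 0  0  0  1   1 ]
  [ 0  0  0  0   0 ]
ρ2 := ρ2 − ρ3
  [ 1  0  2  0  -1 ]
  [ 0  1  4  0  -3 ]
  [ 0  0  0  1   1 ]
  [ 0  0  0  0   0 ]
Pivot columns are the columns containing a leading 1.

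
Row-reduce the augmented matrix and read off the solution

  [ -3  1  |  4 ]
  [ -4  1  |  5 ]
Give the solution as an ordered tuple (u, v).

Multiply ρ1 by -1/3.
Add 4 times ρ1 to ρ2.
Multiply ρ2 by -3.
Add 1/3 times ρ2 to ρ1.
Reading off the last column: u = -1, v = 1.

(-1, 1)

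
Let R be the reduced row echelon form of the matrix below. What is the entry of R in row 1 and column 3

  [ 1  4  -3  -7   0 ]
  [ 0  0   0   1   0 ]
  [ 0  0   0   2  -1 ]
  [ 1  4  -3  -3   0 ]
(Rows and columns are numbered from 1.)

-3

r4 ← r4 − r1
  [ 1  4  -3  -7   0 ]
  [ 0  0   0   1   0 ]
  [ 0  0   0   2  -1 ]
  [ 0  0   0   4   0 ]
r3 ← r3 − 2·r2
  [ 1  4  -3  -7   0 ]
  [ 0  0   0   1   0 ]
  [ 0  0   0   0  -1 ]
  [ 0  0   0   4   0 ]
r4 ← r4 − 4·r2
  [ 1  4  -3  -7   0 ]
  [ 0  0   0   1   0 ]
  [ 0  0   0   0  -1 ]
  [ 0  0   0   0   0 ]
r3 ← -1·r3
  [ 1  4  -3  -7  0 ]
  [ 0  0   0   1  0 ]
  [ 0  0   0   0  1 ]
  [ 0  0   0   0  0 ]
r1 ← r1 + 7·r2
  [ 1  4  -3  0  0 ]
  [ 0  0   0  1  0 ]
  [ 0  0   0  0  1 ]
  [ 0  0   0  0  0 ]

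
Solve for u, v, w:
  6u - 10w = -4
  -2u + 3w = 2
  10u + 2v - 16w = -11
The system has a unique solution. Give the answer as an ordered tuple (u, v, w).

Form the augmented matrix and row-reduce:
  [  6  0  -10  |   -4 ]
  [ -2  0    3  |    2 ]
  [ 10  2  -16  |  -11 ]
ρ1 := 1/6·ρ1
  [  1  0  -5/3  |  -2/3 ]
  [ -2  0     3  |     2 ]
  [ 10  2   -16  |   -11 ]
ρ2 := ρ2 + 2·ρ1
  [  1  0  -5/3  |  -2/3 ]
  [  0  0  -1/3  |   2/3 ]
  [ 10  2   -16  |   -11 ]
ρ3 := ρ3 − 10·ρ1
  [ 1  0  -5/3  |   -2/3 ]
  [ 0  0  -1/3  |    2/3 ]
  [ 0  2   2/3  |  -13/3 ]
ρ2 <-> ρ3
  [ 1  0  -5/3  |   -2/3 ]
  [ 0  2   2/3  |  -13/3 ]
  [ 0  0  -1/3  |    2/3 ]
ρ2 := 1/2·ρ2
  [ 1  0  -5/3  |   -2/3 ]
  [ 0  1   1/3  |  -13/6 ]
  [ 0  0  -1/3  |    2/3 ]
ρ3 := -3·ρ3
  [ 1  0  -5/3  |   -2/3 ]
  [ 0  1   1/3  |  -13/6 ]
  [ 0  0     1  |     -2 ]
ρ2 := ρ2 − 1/3·ρ3
  [ 1  0  -5/3  |  -2/3 ]
  [ 0  1     0  |  -3/2 ]
  [ 0  0     1  |    -2 ]
ρ1 := ρ1 + 5/3·ρ3
  [ 1  0  0  |    -4 ]
  [ 0  1  0  |  -3/2 ]
  [ 0  0  1  |    -2 ]
Reading off the last column: u = -4, v = -3/2, w = -2.

(-4, -3/2, -2)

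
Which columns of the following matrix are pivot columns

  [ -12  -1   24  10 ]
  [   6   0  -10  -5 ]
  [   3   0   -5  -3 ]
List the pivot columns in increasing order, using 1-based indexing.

R1 := -1/12·R1
  [ 1  1/12   -2  -5/6 ]
  [ 6     0  -10    -5 ]
  [ 3     0   -5    -3 ]
R2 := R2 − 6·R1
  [ 1  1/12  -2  -5/6 ]
  [ 0  -1/2   2     0 ]
  [ 3     0  -5    -3 ]
R3 := R3 − 3·R1
  [ 1  1/12  -2  -5/6 ]
  [ 0  -1/2   2     0 ]
  [ 0  -1/4   1  -1/2 ]
R2 := -2·R2
  [ 1  1/12  -2  -5/6 ]
  [ 0     1  -4     0 ]
  [ 0  -1/4   1  -1/2 ]
R3 := R3 + 1/4·R2
  [ 1  1/12  -2  -5/6 ]
  [ 0     1  -4     0 ]
  [ 0     0   0  -1/2 ]
R3 := -2·R3
  [ 1  1/12  -2  -5/6 ]
  [ 0     1  -4     0 ]
  [ 0     0   0     1 ]
R1 := R1 + 5/6·R3
  [ 1  1/12  -2  0 ]
  [ 0     1  -4  0 ]
  [ 0     0   0  1 ]
R1 := R1 − 1/12·R2
  [ 1  0  -5/3  0 ]
  [ 0  1    -4  0 ]
  [ 0  0     0  1 ]
Pivot columns are the columns containing a leading 1.

1, 2, 4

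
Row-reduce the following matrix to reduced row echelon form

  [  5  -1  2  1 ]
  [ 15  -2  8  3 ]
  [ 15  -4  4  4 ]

[[1, 0, 4/5, 0], [0, 1, 2, 0], [0, 0, 0, 1]]

r1 ← 1/5·r1
  [  1  -1/5  2/5  1/5 ]
  [ 15    -2    8    3 ]
  [ 15    -4    4    4 ]
r2 ← r2 − 15·r1
  [  1  -1/5  2/5  1/5 ]
  [  0     1    2    0 ]
  [ 15    -4    4    4 ]
r3 ← r3 − 15·r1
  [ 1  -1/5  2/5  1/5 ]
  [ 0     1    2    0 ]
  [ 0    -1   -2    1 ]
r3 ← r3 + r2
  [ 1  -1/5  2/5  1/5 ]
  [ 0     1    2    0 ]
  [ 0     0    0    1 ]
r1 ← r1 − 1/5·r3
  [ 1  -1/5  2/5  0 ]
  [ 0     1    2  0 ]
  [ 0     0    0  1 ]
r1 ← r1 + 1/5·r2
  [ 1  0  4/5  0 ]
  [ 0  1    2  0 ]
  [ 0  0    0  1 ]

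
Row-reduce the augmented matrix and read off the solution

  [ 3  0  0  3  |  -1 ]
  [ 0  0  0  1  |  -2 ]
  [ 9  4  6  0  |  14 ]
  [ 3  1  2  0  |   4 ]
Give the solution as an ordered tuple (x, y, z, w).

R1 ← 1/3·R1
  [ 1  0  0  1  |  -1/3 ]
  [ 0  0  0  1  |    -2 ]
  [ 9  4  6  0  |    14 ]
  [ 3  1  2  0  |     4 ]
R3 ← R3 − 9·R1
  [ 1  0  0   1  |  -1/3 ]
  [ 0  0  0   1  |    -2 ]
  [ 0  4  6  -9  |    17 ]
  [ 3  1  2   0  |     4 ]
R4 ← R4 − 3·R1
  [ 1  0  0   1  |  -1/3 ]
  [ 0  0  0   1  |    -2 ]
  [ 0  4  6  -9  |    17 ]
  [ 0  1  2  -3  |     5 ]
R2 <-> R3
  [ 1  0  0   1  |  -1/3 ]
  [ 0  4  6  -9  |    17 ]
  [ 0  0  0   1  |    -2 ]
  [ 0  1  2  -3  |     5 ]
R2 ← 1/4·R2
  [ 1  0    0     1  |  -1/3 ]
  [ 0  1  3/2  -9/4  |  17/4 ]
  [ 0  0    0     1  |    -2 ]
  [ 0  1    2    -3  |     5 ]
R4 ← R4 − R2
  [ 1  0    0     1  |  -1/3 ]
  [ 0  1  3/2  -9/4  |  17/4 ]
  [ 0  0    0     1  |    -2 ]
  [ 0  0  1/2  -3/4  |   3/4 ]
R3 <-> R4
  [ 1  0    0     1  |  -1/3 ]
  [ 0  1  3/2  -9/4  |  17/4 ]
  [ 0  0  1/2  -3/4  |   3/4 ]
  [ 0  0    0     1  |    -2 ]
R3 ← 2·R3
  [ 1  0    0     1  |  -1/3 ]
  [ 0  1  3/2  -9/4  |  17/4 ]
  [ 0  0    1  -3/2  |   3/2 ]
  [ 0  0    0     1  |    -2 ]
R3 ← R3 + 3/2·R4
  [ 1  0    0     1  |  -1/3 ]
  [ 0  1  3/2  -9/4  |  17/4 ]
  [ 0  0    1     0  |  -3/2 ]
  [ 0  0    0     1  |    -2 ]
R2 ← R2 + 9/4·R4
  [ 1  0    0  1  |  -1/3 ]
  [ 0  1  3/2  0  |  -1/4 ]
  [ 0  0    1  0  |  -3/2 ]
  [ 0  0    0  1  |    -2 ]
R1 ← R1 − R4
  [ 1  0    0  0  |   5/3 ]
  [ 0  1  3/2  0  |  -1/4 ]
  [ 0  0    1  0  |  -3/2 ]
  [ 0  0    0  1  |    -2 ]
R2 ← R2 − 3/2·R3
  [ 1  0  0  0  |   5/3 ]
  [ 0  1  0  0  |     2 ]
  [ 0  0  1  0  |  -3/2 ]
  [ 0  0  0  1  |    -2 ]
Reading off the last column: x = 5/3, y = 2, z = -3/2, w = -2.

(5/3, 2, -3/2, -2)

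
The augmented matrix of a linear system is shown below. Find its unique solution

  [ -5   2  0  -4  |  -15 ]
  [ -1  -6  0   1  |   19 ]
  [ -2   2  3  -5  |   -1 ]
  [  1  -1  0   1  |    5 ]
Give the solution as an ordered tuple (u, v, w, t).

Multiply r1 by -1/5.
  [  1  -2/5  0  4/5  |   3 ]
  [ -1    -6  0    1  |  19 ]
  [ -2     2  3   -5  |  -1 ]
  [  1    -1  0    1  |   5 ]
Add r1 to r2.
  [  1   -2/5  0  4/5  |   3 ]
  [  0  -32/5  0  9/5  |  22 ]
  [ -2      2  3   -5  |  -1 ]
  [  1     -1  0    1  |   5 ]
Add 2 times r1 to r3.
  [ 1   -2/5  0    4/5  |   3 ]
  [ 0  -32/5  0    9/5  |  22 ]
  [ 0    6/5  3  -17/5  |   5 ]
  [ 1     -1  0      1  |   5 ]
Subtract r1 from r4.
  [ 1   -2/5  0    4/5  |   3 ]
  [ 0  -32/5  0    9/5  |  22 ]
  [ 0    6/5  3  -17/5  |   5 ]
  [ 0   -3/5  0    1/5  |   2 ]
Multiply r2 by -5/32.
  [ 1  -2/5  0    4/5  |       3 ]
  [ 0     1  0  -9/32  |  -55/16 ]
  [ 0   6/5  3  -17/5  |       5 ]
  [ 0  -3/5  0    1/5  |       2 ]
Subtract 6/5 times r2 from r3.
  [ 1  -2/5  0     4/5  |       3 ]
  [ 0     1  0   -9/32  |  -55/16 ]
  [ 0     0  3  -49/16  |    73/8 ]
  [ 0  -3/5  0     1/5  |       2 ]
Add 3/5 times r2 to r4.
  [ 1  -2/5  0     4/5  |       3 ]
  [ 0     1  0   -9/32  |  -55/16 ]
  [ 0     0  3  -49/16  |    73/8 ]
  [ 0     0  0    1/32  |   -1/16 ]
Multiply r3 by 1/3.
  [ 1  -2/5  0     4/5  |       3 ]
  [ 0     1  0   -9/32  |  -55/16 ]
  [ 0     0  1  -49/48  |   73/24 ]
  [ 0     0  0    1/32  |   -1/16 ]
Multiply r4 by 32.
  [ 1  -2/5  0     4/5  |       3 ]
  [ 0     1  0   -9/32  |  -55/16 ]
  [ 0     0  1  -49/48  |   73/24 ]
  [ 0     0  0       1  |      -2 ]
Add 49/48 times r4 to r3.
  [ 1  -2/5  0    4/5  |       3 ]
  [ 0     1  0  -9/32  |  -55/16 ]
  [ 0     0  1      0  |       1 ]
  [ 0     0  0      1  |      -2 ]
Add 9/32 times r4 to r2.
  [ 1  -2/5  0  4/5  |   3 ]
  [ 0     1  0    0  |  -4 ]
  [ 0     0  1    0  |   1 ]
  [ 0     0  0    1  |  -2 ]
Subtract 4/5 times r4 from r1.
  [ 1  -2/5  0  0  |  23/5 ]
  [ 0     1  0  0  |    -4 ]
  [ 0     0  1  0  |     1 ]
  [ 0     0  0  1  |    -2 ]
Add 2/5 times r2 to r1.
  [ 1  0  0  0  |   3 ]
  [ 0  1  0  0  |  -4 ]
  [ 0  0  1  0  |   1 ]
  [ 0  0  0  1  |  -2 ]
Reading off the last column: u = 3, v = -4, w = 1, t = -2.

(3, -4, 1, -2)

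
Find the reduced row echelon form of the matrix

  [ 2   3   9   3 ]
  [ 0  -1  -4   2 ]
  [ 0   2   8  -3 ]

[[1, 0, -3/2, 0], [0, 1, 4, 0], [0, 0, 0, 1]]

R1 := 1/2·R1
  [ 1  3/2  9/2  3/2 ]
  [ 0   -1   -4    2 ]
  [ 0    2    8   -3 ]
R2 := -1·R2
  [ 1  3/2  9/2  3/2 ]
  [ 0    1    4   -2 ]
  [ 0    2    8   -3 ]
R3 := R3 − 2·R2
  [ 1  3/2  9/2  3/2 ]
  [ 0    1    4   -2 ]
  [ 0    0    0    1 ]
R2 := R2 + 2·R3
  [ 1  3/2  9/2  3/2 ]
  [ 0    1    4    0 ]
  [ 0    0    0    1 ]
R1 := R1 − 3/2·R3
  [ 1  3/2  9/2  0 ]
  [ 0    1    4  0 ]
  [ 0    0    0  1 ]
R1 := R1 − 3/2·R2
  [ 1  0  -3/2  0 ]
  [ 0  1     4  0 ]
  [ 0  0     0  1 ]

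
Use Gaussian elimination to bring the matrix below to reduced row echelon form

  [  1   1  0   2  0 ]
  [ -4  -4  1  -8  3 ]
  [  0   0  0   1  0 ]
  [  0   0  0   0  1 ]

[[1, 1, 0, 0, 0], [0, 0, 1, 0, 0], [0, 0, 0, 1, 0], [0, 0, 0, 0, 1]]

R2 ← R2 + 4·R1
  [ 1  1  0  2  0 ]
  [ 0  0  1  0  3 ]
  [ 0  0  0  1  0 ]
  [ 0  0  0  0  1 ]
R2 ← R2 − 3·R4
  [ 1  1  0  2  0 ]
  [ 0  0  1  0  0 ]
  [ 0  0  0  1  0 ]
  [ 0  0  0  0  1 ]
R1 ← R1 − 2·R3
  [ 1  1  0  0  0 ]
  [ 0  0  1  0  0 ]
  [ 0  0  0  1  0 ]
  [ 0  0  0  0  1 ]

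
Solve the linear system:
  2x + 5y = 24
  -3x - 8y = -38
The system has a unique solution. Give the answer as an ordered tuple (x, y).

Form the augmented matrix and row-reduce:
  [  2   5  |   24 ]
  [ -3  -8  |  -38 ]
Multiply R1 by 1/2.
  [  1  5/2  |   12 ]
  [ -3   -8  |  -38 ]
Add 3 times R1 to R2.
  [ 1   5/2  |  12 ]
  [ 0  -1/2  |  -2 ]
Multiply R2 by -2.
  [ 1  5/2  |  12 ]
  [ 0    1  |   4 ]
Subtract 5/2 times R2 from R1.
  [ 1  0  |  2 ]
  [ 0  1  |  4 ]
Reading off the last column: x = 2, y = 4.

(2, 4)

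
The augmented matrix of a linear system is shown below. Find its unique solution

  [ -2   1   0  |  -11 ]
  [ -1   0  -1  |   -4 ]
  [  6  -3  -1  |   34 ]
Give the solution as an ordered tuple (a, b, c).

ρ1 ← -1/2·ρ1
  [  1  -1/2   0  |  11/2 ]
  [ -1     0  -1  |    -4 ]
  [  6    -3  -1  |    34 ]
ρ2 ← ρ2 + ρ1
  [ 1  -1/2   0  |  11/2 ]
  [ 0  -1/2  -1  |   3/2 ]
  [ 6    -3  -1  |    34 ]
ρ3 ← ρ3 − 6·ρ1
  [ 1  -1/2   0  |  11/2 ]
  [ 0  -1/2  -1  |   3/2 ]
  [ 0     0  -1  |     1 ]
ρ2 ← -2·ρ2
  [ 1  -1/2   0  |  11/2 ]
  [ 0     1   2  |    -3 ]
  [ 0     0  -1  |     1 ]
ρ3 ← -1·ρ3
  [ 1  -1/2  0  |  11/2 ]
  [ 0     1  2  |    -3 ]
  [ 0     0  1  |    -1 ]
ρ2 ← ρ2 − 2·ρ3
  [ 1  -1/2  0  |  11/2 ]
  [ 0     1  0  |    -1 ]
  [ 0     0  1  |    -1 ]
ρ1 ← ρ1 + 1/2·ρ2
  [ 1  0  0  |   5 ]
  [ 0  1  0  |  -1 ]
  [ 0  0  1  |  -1 ]
Reading off the last column: a = 5, b = -1, c = -1.

(5, -1, -1)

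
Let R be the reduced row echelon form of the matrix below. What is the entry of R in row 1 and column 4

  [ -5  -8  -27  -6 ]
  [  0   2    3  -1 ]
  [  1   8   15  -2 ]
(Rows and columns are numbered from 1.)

2

R1 -> -1/5·R1
  [ 1  8/5  27/5  6/5 ]
  [ 0    2     3   -1 ]
  [ 1    8    15   -2 ]
R3 -> R3 − R1
  [ 1   8/5  27/5    6/5 ]
  [ 0     2     3     -1 ]
  [ 0  32/5  48/5  -16/5 ]
R2 -> 1/2·R2
  [ 1   8/5  27/5    6/5 ]
  [ 0     1   3/2   -1/2 ]
  [ 0  32/5  48/5  -16/5 ]
R3 -> R3 − 32/5·R2
  [ 1  8/5  27/5   6/5 ]
  [ 0    1   3/2  -1/2 ]
  [ 0    0     0     0 ]
R1 -> R1 − 8/5·R2
  [ 1  0    3     2 ]
  [ 0  1  3/2  -1/2 ]
  [ 0  0    0     0 ]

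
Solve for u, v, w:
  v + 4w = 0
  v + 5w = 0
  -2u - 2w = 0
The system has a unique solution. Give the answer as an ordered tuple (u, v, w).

Form the augmented matrix and row-reduce:
  [  0  1   4  |  0 ]
  [  0  1   5  |  0 ]
  [ -2  0  -2  |  0 ]
Swap R1 and R3.
Multiply R1 by -1/2.
Subtract R2 from R3.
Multiply R3 by -1.
Subtract 5 times R3 from R2.
Subtract R3 from R1.
Reading off the last column: u = 0, v = 0, w = 0.

(0, 0, 0)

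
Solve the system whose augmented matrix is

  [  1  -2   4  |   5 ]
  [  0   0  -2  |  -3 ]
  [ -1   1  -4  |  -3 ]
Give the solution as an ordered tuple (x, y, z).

Add ρ1 to ρ3.
  [ 1  -2   4  |   5 ]
  [ 0   0  -2  |  -3 ]
  [ 0  -1   0  |   2 ]
Swap ρ2 and ρ3.
  [ 1  -2   4  |   5 ]
  [ 0  -1   0  |   2 ]
  [ 0   0  -2  |  -3 ]
Multiply ρ2 by -1.
  [ 1  -2   4  |   5 ]
  [ 0   1   0  |  -2 ]
  [ 0   0  -2  |  -3 ]
Multiply ρ3 by -1/2.
  [ 1  -2  4  |    5 ]
  [ 0   1  0  |   -2 ]
  [ 0   0  1  |  3/2 ]
Subtract 4 times ρ3 from ρ1.
  [ 1  -2  0  |   -1 ]
  [ 0   1  0  |   -2 ]
  [ 0   0  1  |  3/2 ]
Add 2 times ρ2 to ρ1.
  [ 1  0  0  |   -5 ]
  [ 0  1  0  |   -2 ]
  [ 0  0  1  |  3/2 ]
Reading off the last column: x = -5, y = -2, z = 3/2.

(-5, -2, 3/2)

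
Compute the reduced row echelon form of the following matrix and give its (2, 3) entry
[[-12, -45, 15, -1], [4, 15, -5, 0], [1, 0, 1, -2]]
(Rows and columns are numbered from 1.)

r1 := -1/12·r1
  [ 1  15/4  -5/4  1/12 ]
  [ 4    15    -5     0 ]
  [ 1     0     1    -2 ]
r2 := r2 − 4·r1
  [ 1  15/4  -5/4  1/12 ]
  [ 0     0     0  -1/3 ]
  [ 1     0     1    -2 ]
r3 := r3 − r1
  [ 1   15/4  -5/4    1/12 ]
  [ 0      0     0    -1/3 ]
  [ 0  -15/4   9/4  -25/12 ]
r2 <=> r3
  [ 1   15/4  -5/4    1/12 ]
  [ 0  -15/4   9/4  -25/12 ]
  [ 0      0     0    -1/3 ]
r2 := -4/15·r2
  [ 1  15/4  -5/4  1/12 ]
  [ 0     1  -3/5   5/9 ]
  [ 0     0     0  -1/3 ]
r3 := -3·r3
  [ 1  15/4  -5/4  1/12 ]
  [ 0     1  -3/5   5/9 ]
  [ 0     0     0     1 ]
r2 := r2 − 5/9·r3
  [ 1  15/4  -5/4  1/12 ]
  [ 0     1  -3/5     0 ]
  [ 0     0     0     1 ]
r1 := r1 − 1/12·r3
  [ 1  15/4  -5/4  0 ]
  [ 0     1  -3/5  0 ]
  [ 0     0     0  1 ]
r1 := r1 − 15/4·r2
  [ 1  0     1  0 ]
  [ 0  1  -3/5  0 ]
  [ 0  0     0  1 ]

-3/5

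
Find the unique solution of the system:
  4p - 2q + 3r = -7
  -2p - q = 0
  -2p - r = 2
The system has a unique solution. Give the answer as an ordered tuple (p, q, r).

(-1/2, 1, -1)

Form the augmented matrix and row-reduce:
  [  4  -2   3  |  -7 ]
  [ -2  -1   0  |   0 ]
  [ -2   0  -1  |   2 ]
R1 := 1/4·R1
  [  1  -1/2  3/4  |  -7/4 ]
  [ -2    -1    0  |     0 ]
  [ -2     0   -1  |     2 ]
R2 := R2 + 2·R1
  [  1  -1/2  3/4  |  -7/4 ]
  [  0    -2  3/2  |  -7/2 ]
  [ -2     0   -1  |     2 ]
R3 := R3 + 2·R1
  [ 1  -1/2  3/4  |  -7/4 ]
  [ 0    -2  3/2  |  -7/2 ]
  [ 0    -1  1/2  |  -3/2 ]
R2 := -1/2·R2
  [ 1  -1/2   3/4  |  -7/4 ]
  [ 0     1  -3/4  |   7/4 ]
  [ 0    -1   1/2  |  -3/2 ]
R3 := R3 + R2
  [ 1  -1/2   3/4  |  -7/4 ]
  [ 0     1  -3/4  |   7/4 ]
  [ 0     0  -1/4  |   1/4 ]
R3 := -4·R3
  [ 1  -1/2   3/4  |  -7/4 ]
  [ 0     1  -3/4  |   7/4 ]
  [ 0     0     1  |    -1 ]
R2 := R2 + 3/4·R3
  [ 1  -1/2  3/4  |  -7/4 ]
  [ 0     1    0  |     1 ]
  [ 0     0    1  |    -1 ]
R1 := R1 − 3/4·R3
  [ 1  -1/2  0  |  -1 ]
  [ 0     1  0  |   1 ]
  [ 0     0  1  |  -1 ]
R1 := R1 + 1/2·R2
  [ 1  0  0  |  -1/2 ]
  [ 0  1  0  |     1 ]
  [ 0  0  1  |    -1 ]
Reading off the last column: p = -1/2, q = 1, r = -1.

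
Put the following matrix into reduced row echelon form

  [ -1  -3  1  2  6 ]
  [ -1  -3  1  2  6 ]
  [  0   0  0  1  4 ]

[[1, 3, -1, 0, 2], [0, 0, 0, 1, 4], [0, 0, 0, 0, 0]]

Multiply R1 by -1.
  [  1   3  -1  -2  -6 ]
  [ -1  -3   1   2   6 ]
  [  0   0   0   1   4 ]
Add R1 to R2.
  [ 1  3  -1  -2  -6 ]
  [ 0  0   0   0   0 ]
  [ 0  0   0   1   4 ]
Swap R2 and R3.
  [ 1  3  -1  -2  -6 ]
  [ 0  0   0   1   4 ]
  [ 0  0   0   0   0 ]
Add 2 times R2 to R1.
  [ 1  3  -1  0  2 ]
  [ 0  0   0  1  4 ]
  [ 0  0   0  0  0 ]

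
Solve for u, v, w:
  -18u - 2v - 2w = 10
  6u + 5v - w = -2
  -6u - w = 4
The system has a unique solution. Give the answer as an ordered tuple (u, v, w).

Form the augmented matrix and row-reduce:
  [ -18  -2  -2  |  10 ]
  [   6   5  -1  |  -2 ]
  [  -6   0  -1  |   4 ]
Multiply ρ1 by -1/18.
  [  1  1/9  1/9  |  -5/9 ]
  [  6    5   -1  |    -2 ]
  [ -6    0   -1  |     4 ]
Subtract 6 times ρ1 from ρ2.
  [  1   1/9   1/9  |  -5/9 ]
  [  0  13/3  -5/3  |   4/3 ]
  [ -6     0    -1  |     4 ]
Add 6 times ρ1 to ρ3.
  [ 1   1/9   1/9  |  -5/9 ]
  [ 0  13/3  -5/3  |   4/3 ]
  [ 0   2/3  -1/3  |   2/3 ]
Multiply ρ2 by 3/13.
  [ 1  1/9    1/9  |  -5/9 ]
  [ 0    1  -5/13  |  4/13 ]
  [ 0  2/3   -1/3  |   2/3 ]
Subtract 2/3 times ρ2 from ρ3.
  [ 1  1/9    1/9  |  -5/9 ]
  [ 0    1  -5/13  |  4/13 ]
  [ 0    0  -1/13  |  6/13 ]
Multiply ρ3 by -13.
  [ 1  1/9    1/9  |  -5/9 ]
  [ 0    1  -5/13  |  4/13 ]
  [ 0    0      1  |    -6 ]
Add 5/13 times ρ3 to ρ2.
  [ 1  1/9  1/9  |  -5/9 ]
  [ 0    1    0  |    -2 ]
  [ 0    0    1  |    -6 ]
Subtract 1/9 times ρ3 from ρ1.
  [ 1  1/9  0  |  1/9 ]
  [ 0    1  0  |   -2 ]
  [ 0    0  1  |   -6 ]
Subtract 1/9 times ρ2 from ρ1.
  [ 1  0  0  |  1/3 ]
  [ 0  1  0  |   -2 ]
  [ 0  0  1  |   -6 ]
Reading off the last column: u = 1/3, v = -2, w = -6.

(1/3, -2, -6)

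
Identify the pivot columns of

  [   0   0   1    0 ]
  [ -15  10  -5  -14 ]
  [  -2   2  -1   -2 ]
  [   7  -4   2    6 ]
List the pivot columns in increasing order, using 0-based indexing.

R1 <=> R2
  [ -15  10  -5  -14 ]
  [   0   0   1    0 ]
  [  -2   2  -1   -2 ]
  [   7  -4   2    6 ]
R1 := -1/15·R1
  [  1  -2/3  1/3  14/15 ]
  [  0     0    1      0 ]
  [ -2     2   -1     -2 ]
  [  7    -4    2      6 ]
R3 := R3 + 2·R1
  [ 1  -2/3   1/3  14/15 ]
  [ 0     0     1      0 ]
  [ 0   2/3  -1/3  -2/15 ]
  [ 7    -4     2      6 ]
R4 := R4 − 7·R1
  [ 1  -2/3   1/3  14/15 ]
  [ 0     0     1      0 ]
  [ 0   2/3  -1/3  -2/15 ]
  [ 0   2/3  -1/3  -8/15 ]
R2 <=> R3
  [ 1  -2/3   1/3  14/15 ]
  [ 0   2/3  -1/3  -2/15 ]
  [ 0     0     1      0 ]
  [ 0   2/3  -1/3  -8/15 ]
R2 := 3/2·R2
  [ 1  -2/3   1/3  14/15 ]
  [ 0     1  -1/2   -1/5 ]
  [ 0     0     1      0 ]
  [ 0   2/3  -1/3  -8/15 ]
R4 := R4 − 2/3·R2
  [ 1  -2/3   1/3  14/15 ]
  [ 0     1  -1/2   -1/5 ]
  [ 0     0     1      0 ]
  [ 0     0     0   -2/5 ]
R4 := -5/2·R4
  [ 1  -2/3   1/3  14/15 ]
  [ 0     1  -1/2   -1/5 ]
  [ 0     0     1      0 ]
  [ 0     0     0      1 ]
R2 := R2 + 1/5·R4
  [ 1  -2/3   1/3  14/15 ]
  [ 0     1  -1/2      0 ]
  [ 0     0     1      0 ]
  [ 0     0     0      1 ]
R1 := R1 − 14/15·R4
  [ 1  -2/3   1/3  0 ]
  [ 0     1  -1/2  0 ]
  [ 0     0     1  0 ]
  [ 0     0     0  1 ]
R2 := R2 + 1/2·R3
  [ 1  -2/3  1/3  0 ]
  [ 0     1    0  0 ]
  [ 0     0    1  0 ]
  [ 0     0    0  1 ]
R1 := R1 − 1/3·R3
  [ 1  -2/3  0  0 ]
  [ 0     1  0  0 ]
  [ 0     0  1  0 ]
  [ 0     0  0  1 ]
R1 := R1 + 2/3·R2
  [ 1  0  0  0 ]
  [ 0  1  0  0 ]
  [ 0  0  1  0 ]
  [ 0  0  0  1 ]
Pivot columns are the columns containing a leading 1.

0, 1, 2, 3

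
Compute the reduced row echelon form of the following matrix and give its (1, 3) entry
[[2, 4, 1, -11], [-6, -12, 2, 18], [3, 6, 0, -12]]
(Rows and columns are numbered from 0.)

-3

Multiply R1 by 1/2.
  [  1    2  1/2  -11/2 ]
  [ -6  -12    2     18 ]
  [  3    6    0    -12 ]
Add 6 times R1 to R2.
  [ 1  2  1/2  -11/2 ]
  [ 0  0    5    -15 ]
  [ 3  6    0    -12 ]
Subtract 3 times R1 from R3.
  [ 1  2   1/2  -11/2 ]
  [ 0  0     5    -15 ]
  [ 0  0  -3/2    9/2 ]
Multiply R2 by 1/5.
  [ 1  2   1/2  -11/2 ]
  [ 0  0     1     -3 ]
  [ 0  0  -3/2    9/2 ]
Add 3/2 times R2 to R3.
  [ 1  2  1/2  -11/2 ]
  [ 0  0    1     -3 ]
  [ 0  0    0      0 ]
Subtract 1/2 times R2 from R1.
  [ 1  2  0  -4 ]
  [ 0  0  1  -3 ]
  [ 0  0  0   0 ]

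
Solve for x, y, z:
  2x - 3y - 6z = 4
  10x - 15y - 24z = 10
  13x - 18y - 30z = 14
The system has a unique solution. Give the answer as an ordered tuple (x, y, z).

(0, 2, -5/3)

Form the augmented matrix and row-reduce:
  [  2   -3   -6  |   4 ]
  [ 10  -15  -24  |  10 ]
  [ 13  -18  -30  |  14 ]
R1 → 1/2·R1
  [  1  -3/2   -3  |   2 ]
  [ 10   -15  -24  |  10 ]
  [ 13   -18  -30  |  14 ]
R2 → R2 − 10·R1
  [  1  -3/2   -3  |    2 ]
  [  0     0    6  |  -10 ]
  [ 13   -18  -30  |   14 ]
R3 → R3 − 13·R1
  [ 1  -3/2  -3  |    2 ]
  [ 0     0   6  |  -10 ]
  [ 0   3/2   9  |  -12 ]
R2 <-> R3
  [ 1  -3/2  -3  |    2 ]
  [ 0   3/2   9  |  -12 ]
  [ 0     0   6  |  -10 ]
R2 → 2/3·R2
  [ 1  -3/2  -3  |    2 ]
  [ 0     1   6  |   -8 ]
  [ 0     0   6  |  -10 ]
R3 → 1/6·R3
  [ 1  -3/2  -3  |     2 ]
  [ 0     1   6  |    -8 ]
  [ 0     0   1  |  -5/3 ]
R2 → R2 − 6·R3
  [ 1  -3/2  -3  |     2 ]
  [ 0     1   0  |     2 ]
  [ 0     0   1  |  -5/3 ]
R1 → R1 + 3·R3
  [ 1  -3/2  0  |    -3 ]
  [ 0     1  0  |     2 ]
  [ 0     0  1  |  -5/3 ]
R1 → R1 + 3/2·R2
  [ 1  0  0  |     0 ]
  [ 0  1  0  |     2 ]
  [ 0  0  1  |  -5/3 ]
Reading off the last column: x = 0, y = 2, z = -5/3.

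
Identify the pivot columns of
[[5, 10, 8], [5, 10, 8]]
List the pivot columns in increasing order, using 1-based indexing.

Multiply R1 by 1/5.
Subtract 5 times R1 from R2.
Pivot columns are the columns containing a leading 1.

1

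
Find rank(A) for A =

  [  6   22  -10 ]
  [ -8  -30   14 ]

rank = 2

ρ1 -> 1/6·ρ1
ρ2 -> ρ2 + 8·ρ1
ρ2 -> -3/2·ρ2
ρ1 -> ρ1 − 11/3·ρ2
The reduced form has 2 nonzero rows.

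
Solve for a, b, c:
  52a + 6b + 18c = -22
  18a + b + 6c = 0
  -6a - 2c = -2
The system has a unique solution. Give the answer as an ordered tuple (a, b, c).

Form the augmented matrix and row-reduce:
  [ 52  6  18  |  -22 ]
  [ 18  1   6  |    0 ]
  [ -6  0  -2  |   -2 ]
R1 ← 1/52·R1
  [  1  3/26  9/26  |  -11/26 ]
  [ 18     1     6  |       0 ]
  [ -6     0    -2  |      -2 ]
R2 ← R2 − 18·R1
  [  1    3/26   9/26  |  -11/26 ]
  [  0  -14/13  -3/13  |   99/13 ]
  [ -6       0     -2  |      -2 ]
R3 ← R3 + 6·R1
  [ 1    3/26   9/26  |  -11/26 ]
  [ 0  -14/13  -3/13  |   99/13 ]
  [ 0    9/13   1/13  |  -59/13 ]
R2 ← -13/14·R2
  [ 1  3/26  9/26  |  -11/26 ]
  [ 0     1  3/14  |  -99/14 ]
  [ 0  9/13  1/13  |  -59/13 ]
R3 ← R3 − 9/13·R2
  [ 1  3/26   9/26  |  -11/26 ]
  [ 0     1   3/14  |  -99/14 ]
  [ 0     0  -1/14  |    5/14 ]
R3 ← -14·R3
  [ 1  3/26  9/26  |  -11/26 ]
  [ 0     1  3/14  |  -99/14 ]
  [ 0     0     1  |      -5 ]
R2 ← R2 − 3/14·R3
  [ 1  3/26  9/26  |  -11/26 ]
  [ 0     1     0  |      -6 ]
  [ 0     0     1  |      -5 ]
R1 ← R1 − 9/26·R3
  [ 1  3/26  0  |  17/13 ]
  [ 0     1  0  |     -6 ]
  [ 0     0  1  |     -5 ]
R1 ← R1 − 3/26·R2
  [ 1  0  0  |   2 ]
  [ 0  1  0  |  -6 ]
  [ 0  0  1  |  -5 ]
Reading off the last column: a = 2, b = -6, c = -5.

(2, -6, -5)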